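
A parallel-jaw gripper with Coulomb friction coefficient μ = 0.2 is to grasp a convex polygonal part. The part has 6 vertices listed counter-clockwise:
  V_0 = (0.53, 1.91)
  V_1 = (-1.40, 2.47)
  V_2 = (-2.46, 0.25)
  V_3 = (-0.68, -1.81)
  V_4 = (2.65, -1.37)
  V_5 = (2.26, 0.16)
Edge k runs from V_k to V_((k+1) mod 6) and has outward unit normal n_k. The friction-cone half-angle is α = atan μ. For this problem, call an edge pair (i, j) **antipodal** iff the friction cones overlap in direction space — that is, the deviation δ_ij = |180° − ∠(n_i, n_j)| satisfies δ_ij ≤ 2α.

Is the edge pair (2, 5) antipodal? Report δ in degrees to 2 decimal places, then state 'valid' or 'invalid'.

δ = 3.84°, valid

α = atan 0.2 = 11.31°;  2α = 22.62°
edge 2: e_2 = (+1.78, -2.06);  n_2 = (-0.7567, -0.6538)
edge 5: e_5 = (-1.73, +1.75);  n_5 = (+0.7112, +0.7030)
∠(n_2, n_5) = 176.16°
δ = |180° − 176.16°| = 3.84°
3.84° ≤ 2α = 22.62°  →  valid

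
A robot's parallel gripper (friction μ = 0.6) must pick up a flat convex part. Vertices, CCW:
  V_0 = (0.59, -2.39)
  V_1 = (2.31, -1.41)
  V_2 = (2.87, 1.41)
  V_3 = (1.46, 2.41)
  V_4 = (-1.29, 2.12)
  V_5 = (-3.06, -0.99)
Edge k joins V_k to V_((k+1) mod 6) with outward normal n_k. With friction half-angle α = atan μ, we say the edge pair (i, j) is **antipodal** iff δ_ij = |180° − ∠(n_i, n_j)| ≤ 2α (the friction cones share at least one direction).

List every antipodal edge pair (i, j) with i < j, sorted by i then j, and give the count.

count = 5; pairs: (0,3), (0,4), (1,4), (2,5), (3,5)

α = atan 0.6 = 30.96°;  2α = 61.93°
n_0 = (+0.4951, -0.8689)
n_1 = (+0.9808, -0.1948)
n_2 = (+0.5785, +0.8157)
n_3 = (-0.1049, +0.9945)
n_4 = (-0.8691, +0.4946)
n_5 = (-0.3581, -0.9337)
  (0,1): δ = 130.90°  ·
  (0,2): δ = 65.02°  ·
  (0,3): δ = 23.65°  ✓
  (0,4): δ = 30.68°  ✓
  (0,5): δ = 129.34°  ·
  (1,2): δ = 114.11°  ·
  (1,3): δ = 72.75°  ·
  (1,4): δ = 18.41°  ✓
  (1,5): δ = 80.25°  ·
  (2,3): δ = 138.64°  ·
  (2,4): δ = 84.30°  ·
  (2,5): δ = 14.36°  ✓
  (3,4): δ = 125.67°  ·
  (3,5): δ = 27.00°  ✓
  (4,5): δ = 81.34°  ·
antipodal pairs: 5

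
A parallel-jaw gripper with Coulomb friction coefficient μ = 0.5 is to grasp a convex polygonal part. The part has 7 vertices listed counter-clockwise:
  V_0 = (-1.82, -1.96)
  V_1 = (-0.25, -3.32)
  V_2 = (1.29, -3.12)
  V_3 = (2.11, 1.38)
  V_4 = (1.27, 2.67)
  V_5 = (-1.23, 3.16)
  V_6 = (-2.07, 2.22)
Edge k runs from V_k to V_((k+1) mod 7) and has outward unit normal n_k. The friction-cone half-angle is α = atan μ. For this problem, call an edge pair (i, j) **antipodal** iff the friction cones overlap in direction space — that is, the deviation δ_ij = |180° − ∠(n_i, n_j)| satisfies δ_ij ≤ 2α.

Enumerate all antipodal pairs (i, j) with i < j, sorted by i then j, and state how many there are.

count = 7; pairs: (0,3), (0,4), (1,4), (1,5), (2,5), (2,6), (3,6)

α = atan 0.5 = 26.57°;  2α = 53.13°
n_0 = (-0.6547, -0.7558)
n_1 = (+0.1288, -0.9917)
n_2 = (+0.9838, -0.1793)
n_3 = (+0.8380, +0.5457)
n_4 = (+0.1923, +0.9813)
n_5 = (-0.7457, +0.6663)
n_6 = (-0.9982, -0.0597)
  (0,1): δ = 131.70°  ·
  (0,2): δ = 59.43°  ·
  (0,3): δ = 16.03°  ✓
  (0,4): δ = 29.81°  ✓
  (0,5): δ = 89.12°  ·
  (0,6): δ = 134.32°  ·
  (1,2): δ = 107.73°  ·
  (1,3): δ = 64.33°  ·
  (1,4): δ = 18.49°  ✓
  (1,5): δ = 40.82°  ✓
  (1,6): δ = 86.02°  ·
  (2,3): δ = 136.60°  ·
  (2,4): δ = 90.76°  ·
  (2,5): δ = 31.46°  ✓
  (2,6): δ = 13.75°  ✓
  (3,4): δ = 134.16°  ·
  (3,5): δ = 74.86°  ·
  (3,6): δ = 29.65°  ✓
  (4,5): δ = 120.70°  ·
  (4,6): δ = 75.49°  ·
  (5,6): δ = 134.79°  ·
antipodal pairs: 7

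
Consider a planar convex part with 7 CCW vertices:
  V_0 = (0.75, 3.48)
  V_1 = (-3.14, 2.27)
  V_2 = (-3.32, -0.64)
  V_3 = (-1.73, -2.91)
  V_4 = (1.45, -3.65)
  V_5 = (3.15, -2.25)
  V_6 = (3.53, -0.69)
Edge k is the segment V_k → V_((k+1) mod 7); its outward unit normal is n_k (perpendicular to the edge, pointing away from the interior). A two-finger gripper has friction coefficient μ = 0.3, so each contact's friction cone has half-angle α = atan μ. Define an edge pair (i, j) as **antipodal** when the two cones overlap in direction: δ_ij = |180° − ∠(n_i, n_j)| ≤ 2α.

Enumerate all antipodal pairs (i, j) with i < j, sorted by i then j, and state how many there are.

count = 4; pairs: (0,3), (0,4), (1,5), (2,6)

α = atan 0.3 = 16.70°;  2α = 33.40°
n_0 = (-0.2970, +0.9549)
n_1 = (-0.9981, +0.0617)
n_2 = (-0.8191, -0.5737)
n_3 = (-0.2266, -0.9740)
n_4 = (+0.6357, -0.7719)
n_5 = (+0.9716, -0.2367)
n_6 = (+0.8321, +0.5547)
  (0,1): δ = 110.82°  ·
  (0,2): δ = 72.27°  ·
  (0,3): δ = 30.38°  ✓
  (0,4): δ = 22.19°  ✓
  (0,5): δ = 59.03°  ·
  (0,6): δ = 106.41°  ·
  (1,2): δ = 141.45°  ·
  (1,3): δ = 99.56°  ·
  (1,4): δ = 46.99°  ·
  (1,5): δ = 10.15°  ✓
  (1,6): δ = 37.23°  ·
  (2,3): δ = 138.11°  ·
  (2,4): δ = 85.54°  ·
  (2,5): δ = 48.70°  ·
  (2,6): δ = 1.32°  ✓
  (3,4): δ = 127.43°  ·
  (3,5): δ = 90.59°  ·
  (3,6): δ = 43.21°  ·
  (4,5): δ = 143.16°  ·
  (4,6): δ = 95.78°  ·
  (5,6): δ = 132.62°  ·
antipodal pairs: 4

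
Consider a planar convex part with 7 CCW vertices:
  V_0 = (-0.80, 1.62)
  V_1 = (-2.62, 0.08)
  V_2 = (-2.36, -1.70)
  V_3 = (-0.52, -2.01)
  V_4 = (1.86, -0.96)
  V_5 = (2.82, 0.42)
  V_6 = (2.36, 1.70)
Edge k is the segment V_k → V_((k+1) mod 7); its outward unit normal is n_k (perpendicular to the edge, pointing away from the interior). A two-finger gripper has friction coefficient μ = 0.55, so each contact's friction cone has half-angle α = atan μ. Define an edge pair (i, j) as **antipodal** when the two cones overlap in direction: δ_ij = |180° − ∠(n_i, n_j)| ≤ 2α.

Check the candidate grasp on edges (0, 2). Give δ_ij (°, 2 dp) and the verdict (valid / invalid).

α = atan 0.55 = 28.81°;  2α = 57.62°
edge 0: e_0 = (-1.82, -1.54);  n_0 = (-0.6459, +0.7634)
edge 2: e_2 = (+1.84, -0.31);  n_2 = (-0.1661, -0.9861)
∠(n_0, n_2) = 130.20°
δ = |180° − 130.20°| = 49.80°
49.80° ≤ 2α = 57.62°  →  valid

δ = 49.80°, valid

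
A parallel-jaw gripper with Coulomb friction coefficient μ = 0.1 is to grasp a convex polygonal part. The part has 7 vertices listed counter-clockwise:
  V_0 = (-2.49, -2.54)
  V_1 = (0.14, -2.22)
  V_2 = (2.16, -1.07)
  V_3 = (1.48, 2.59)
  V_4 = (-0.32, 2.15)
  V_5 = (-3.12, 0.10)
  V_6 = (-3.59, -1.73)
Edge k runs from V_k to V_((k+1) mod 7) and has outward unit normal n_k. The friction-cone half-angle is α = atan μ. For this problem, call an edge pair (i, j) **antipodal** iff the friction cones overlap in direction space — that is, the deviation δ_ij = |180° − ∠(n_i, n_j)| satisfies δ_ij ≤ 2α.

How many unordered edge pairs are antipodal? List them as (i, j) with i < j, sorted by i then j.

α = atan 0.1 = 5.71°;  2α = 11.42°
n_0 = (+0.1208, -0.9927)
n_1 = (+0.4947, -0.8690)
n_2 = (+0.9832, +0.1827)
n_3 = (-0.2375, +0.9714)
n_4 = (-0.5907, +0.8069)
n_5 = (-0.9686, +0.2488)
n_6 = (-0.5929, -0.8052)
  (0,1): δ = 157.28°  ·
  (0,2): δ = 86.41°  ·
  (0,3): δ = 6.80°  ✓
  (0,4): δ = 29.27°  ·
  (0,5): δ = 68.66°  ·
  (0,6): δ = 136.70°  ·
  (1,2): δ = 109.13°  ·
  (1,3): δ = 15.92°  ·
  (1,4): δ = 6.56°  ✓
  (1,5): δ = 45.94°  ·
  (1,6): δ = 113.98°  ·
  (2,3): δ = 86.79°  ·
  (2,4): δ = 64.32°  ·
  (2,5): δ = 24.93°  ·
  (2,6): δ = 43.11°  ·
  (3,4): δ = 157.53°  ·
  (3,5): δ = 118.14°  ·
  (3,6): δ = 50.10°  ·
  (4,5): δ = 140.61°  ·
  (4,6): δ = 72.58°  ·
  (5,6): δ = 111.96°  ·
antipodal pairs: 2

count = 2; pairs: (0,3), (1,4)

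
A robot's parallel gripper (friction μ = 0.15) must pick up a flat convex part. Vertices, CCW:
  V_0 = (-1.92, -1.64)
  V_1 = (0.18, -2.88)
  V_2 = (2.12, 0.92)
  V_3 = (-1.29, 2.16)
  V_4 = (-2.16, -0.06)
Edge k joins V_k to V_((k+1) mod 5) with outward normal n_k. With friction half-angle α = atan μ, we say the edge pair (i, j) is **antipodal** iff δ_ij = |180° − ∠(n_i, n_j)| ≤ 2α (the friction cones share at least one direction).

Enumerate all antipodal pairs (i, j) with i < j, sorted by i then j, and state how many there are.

count = 2; pairs: (0,2), (1,3)

α = atan 0.15 = 8.53°;  2α = 17.06°
n_0 = (-0.5085, -0.8611)
n_1 = (+0.8906, -0.4547)
n_2 = (+0.3417, +0.9398)
n_3 = (-0.9311, +0.3649)
n_4 = (-0.9887, -0.1502)
  (0,1): δ = 86.48°  ·
  (0,2): δ = 10.58°  ✓
  (0,3): δ = 99.16°  ·
  (0,4): δ = 129.20°  ·
  (1,2): δ = 82.94°  ·
  (1,3): δ = 5.65°  ✓
  (1,4): δ = 35.68°  ·
  (2,3): δ = 91.42°  ·
  (2,4): δ = 61.38°  ·
  (3,4): δ = 149.96°  ·
antipodal pairs: 2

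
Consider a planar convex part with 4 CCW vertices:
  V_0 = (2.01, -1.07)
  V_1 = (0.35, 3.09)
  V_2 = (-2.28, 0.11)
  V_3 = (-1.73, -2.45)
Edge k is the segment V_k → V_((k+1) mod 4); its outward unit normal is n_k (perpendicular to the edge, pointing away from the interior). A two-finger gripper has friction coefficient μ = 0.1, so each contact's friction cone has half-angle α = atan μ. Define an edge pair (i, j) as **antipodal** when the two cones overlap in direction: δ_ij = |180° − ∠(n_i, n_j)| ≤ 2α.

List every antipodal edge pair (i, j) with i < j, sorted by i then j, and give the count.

count = 1; pairs: (0,2)

α = atan 0.1 = 5.71°;  2α = 11.42°
n_0 = (+0.9288, +0.3706)
n_1 = (-0.7498, +0.6617)
n_2 = (-0.9777, -0.2101)
n_3 = (+0.3462, -0.9382)
  (0,1): δ = 63.18°  ·
  (0,2): δ = 9.63°  ✓
  (0,3): δ = 88.50°  ·
  (1,2): δ = 126.44°  ·
  (1,3): δ = 28.32°  ·
  (2,3): δ = 81.87°  ·
antipodal pairs: 1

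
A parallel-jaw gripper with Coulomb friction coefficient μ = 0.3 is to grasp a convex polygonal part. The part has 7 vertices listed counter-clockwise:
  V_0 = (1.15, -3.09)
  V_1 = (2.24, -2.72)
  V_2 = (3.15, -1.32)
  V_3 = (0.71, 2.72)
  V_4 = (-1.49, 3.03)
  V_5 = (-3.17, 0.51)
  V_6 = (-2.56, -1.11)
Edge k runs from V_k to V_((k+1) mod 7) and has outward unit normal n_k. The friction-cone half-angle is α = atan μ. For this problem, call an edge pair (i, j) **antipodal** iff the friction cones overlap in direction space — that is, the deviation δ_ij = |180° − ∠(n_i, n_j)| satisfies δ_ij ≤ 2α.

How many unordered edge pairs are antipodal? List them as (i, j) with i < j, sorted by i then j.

α = atan 0.3 = 16.70°;  2α = 33.40°
n_0 = (+0.3214, -0.9469)
n_1 = (+0.8384, -0.5450)
n_2 = (+0.8560, +0.5170)
n_3 = (+0.1395, +0.9902)
n_4 = (-0.8321, +0.5547)
n_5 = (-0.9359, -0.3524)
n_6 = (-0.4708, -0.8822)
  (0,1): δ = 141.77°  ·
  (0,2): δ = 77.62°  ·
  (0,3): δ = 26.77°  ✓
  (0,4): δ = 37.56°  ·
  (0,5): δ = 91.88°  ·
  (0,6): δ = 133.16°  ·
  (1,2): δ = 115.85°  ·
  (1,3): δ = 65.00°  ·
  (1,4): δ = 0.67°  ✓
  (1,5): δ = 53.66°  ·
  (1,6): δ = 94.94°  ·
  (2,3): δ = 129.15°  ·
  (2,4): δ = 64.82°  ·
  (2,5): δ = 10.50°  ✓
  (2,6): δ = 30.78°  ✓
  (3,4): δ = 115.67°  ·
  (3,5): δ = 61.35°  ·
  (3,6): δ = 20.07°  ✓
  (4,5): δ = 125.68°  ·
  (4,6): δ = 84.40°  ·
  (5,6): δ = 138.72°  ·
antipodal pairs: 5

count = 5; pairs: (0,3), (1,4), (2,5), (2,6), (3,6)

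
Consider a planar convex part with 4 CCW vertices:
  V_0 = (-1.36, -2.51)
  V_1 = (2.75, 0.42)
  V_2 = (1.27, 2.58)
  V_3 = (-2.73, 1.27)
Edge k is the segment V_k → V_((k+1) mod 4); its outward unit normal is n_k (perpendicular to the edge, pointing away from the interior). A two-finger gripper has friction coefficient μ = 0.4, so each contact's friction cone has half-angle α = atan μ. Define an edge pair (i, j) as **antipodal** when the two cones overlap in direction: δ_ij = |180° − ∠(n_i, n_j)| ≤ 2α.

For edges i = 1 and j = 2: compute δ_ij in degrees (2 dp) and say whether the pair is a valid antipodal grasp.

δ = 106.28°, invalid

α = atan 0.4 = 21.80°;  2α = 43.60°
edge 1: e_1 = (-1.48, +2.16);  n_1 = (+0.8249, +0.5652)
edge 2: e_2 = (-4.00, -1.31);  n_2 = (-0.3112, +0.9503)
∠(n_1, n_2) = 73.72°
δ = |180° − 73.72°| = 106.28°
106.28° > 2α = 43.60°  →  invalid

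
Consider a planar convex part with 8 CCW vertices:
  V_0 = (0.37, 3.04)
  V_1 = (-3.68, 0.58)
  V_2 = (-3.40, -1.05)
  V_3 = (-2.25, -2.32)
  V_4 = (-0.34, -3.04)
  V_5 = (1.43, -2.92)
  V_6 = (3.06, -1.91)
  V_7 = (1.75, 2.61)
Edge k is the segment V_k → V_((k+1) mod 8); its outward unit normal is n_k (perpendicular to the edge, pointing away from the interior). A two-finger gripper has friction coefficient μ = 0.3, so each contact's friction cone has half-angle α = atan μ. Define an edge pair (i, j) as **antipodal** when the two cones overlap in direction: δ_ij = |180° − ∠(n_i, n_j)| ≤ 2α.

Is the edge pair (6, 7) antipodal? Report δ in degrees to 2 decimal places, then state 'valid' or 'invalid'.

α = atan 0.3 = 16.70°;  2α = 33.40°
edge 6: e_6 = (-1.31, +4.52);  n_6 = (+0.9605, +0.2784)
edge 7: e_7 = (-1.38, +0.43);  n_7 = (+0.2975, +0.9547)
∠(n_6, n_7) = 56.53°
δ = |180° − 56.53°| = 123.47°
123.47° > 2α = 33.40°  →  invalid

δ = 123.47°, invalid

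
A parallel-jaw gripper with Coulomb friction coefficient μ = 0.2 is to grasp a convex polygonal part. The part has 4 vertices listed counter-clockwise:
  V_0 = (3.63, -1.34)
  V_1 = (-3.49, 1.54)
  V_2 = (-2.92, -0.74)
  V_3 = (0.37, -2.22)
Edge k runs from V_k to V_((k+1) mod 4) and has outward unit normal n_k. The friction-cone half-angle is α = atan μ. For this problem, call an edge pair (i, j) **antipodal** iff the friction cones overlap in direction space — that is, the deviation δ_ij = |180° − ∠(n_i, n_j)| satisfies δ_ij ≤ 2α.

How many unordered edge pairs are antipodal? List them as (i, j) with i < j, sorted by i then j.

α = atan 0.2 = 11.31°;  2α = 22.62°
n_0 = (+0.3750, +0.9270)
n_1 = (-0.9701, -0.2425)
n_2 = (-0.4102, -0.9120)
n_3 = (+0.2606, -0.9654)
  (0,1): δ = 53.94°  ·
  (0,2): δ = 2.20°  ✓
  (0,3): δ = 37.13°  ·
  (1,2): δ = 128.26°  ·
  (1,3): δ = 88.93°  ·
  (2,3): δ = 140.67°  ·
antipodal pairs: 1

count = 1; pairs: (0,2)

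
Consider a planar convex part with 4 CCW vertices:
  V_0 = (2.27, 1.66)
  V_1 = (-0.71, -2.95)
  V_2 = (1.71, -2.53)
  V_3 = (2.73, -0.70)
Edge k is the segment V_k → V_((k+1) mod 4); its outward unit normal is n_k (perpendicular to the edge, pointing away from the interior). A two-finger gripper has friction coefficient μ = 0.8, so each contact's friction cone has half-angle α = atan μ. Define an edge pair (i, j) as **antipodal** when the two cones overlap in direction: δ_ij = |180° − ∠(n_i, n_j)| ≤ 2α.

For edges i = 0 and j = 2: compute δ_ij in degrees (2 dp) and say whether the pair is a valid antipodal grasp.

δ = 3.75°, valid

α = atan 0.8 = 38.66°;  2α = 77.32°
edge 0: e_0 = (-2.98, -4.61);  n_0 = (-0.8398, +0.5429)
edge 2: e_2 = (+1.02, +1.83);  n_2 = (+0.8735, -0.4869)
∠(n_0, n_2) = 176.25°
δ = |180° − 176.25°| = 3.75°
3.75° ≤ 2α = 77.32°  →  valid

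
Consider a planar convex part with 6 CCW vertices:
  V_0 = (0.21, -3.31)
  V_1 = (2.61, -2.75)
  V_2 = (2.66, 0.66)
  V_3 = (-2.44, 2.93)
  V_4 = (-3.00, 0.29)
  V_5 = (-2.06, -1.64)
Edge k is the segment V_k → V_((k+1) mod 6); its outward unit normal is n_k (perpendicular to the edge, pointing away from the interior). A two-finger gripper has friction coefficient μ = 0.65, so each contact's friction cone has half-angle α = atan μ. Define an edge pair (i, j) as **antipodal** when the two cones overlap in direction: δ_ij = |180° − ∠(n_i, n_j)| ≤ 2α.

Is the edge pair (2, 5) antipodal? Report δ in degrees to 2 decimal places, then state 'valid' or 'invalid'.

α = atan 0.65 = 33.02°;  2α = 66.05°
edge 2: e_2 = (-5.10, +2.27);  n_2 = (+0.4066, +0.9136)
edge 5: e_5 = (+2.27, -1.67);  n_5 = (-0.5926, -0.8055)
∠(n_2, n_5) = 167.65°
δ = |180° − 167.65°| = 12.35°
12.35° ≤ 2α = 66.05°  →  valid

δ = 12.35°, valid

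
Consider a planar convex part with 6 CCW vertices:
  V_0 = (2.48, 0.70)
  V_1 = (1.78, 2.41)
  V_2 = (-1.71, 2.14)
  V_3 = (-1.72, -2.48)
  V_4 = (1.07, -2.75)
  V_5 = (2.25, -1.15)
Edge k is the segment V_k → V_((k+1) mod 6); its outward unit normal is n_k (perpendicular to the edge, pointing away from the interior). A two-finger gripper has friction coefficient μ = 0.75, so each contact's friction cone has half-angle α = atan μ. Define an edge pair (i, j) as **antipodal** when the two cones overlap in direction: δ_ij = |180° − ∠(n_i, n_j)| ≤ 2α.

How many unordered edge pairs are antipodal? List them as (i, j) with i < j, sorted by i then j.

count = 6; pairs: (0,2), (0,3), (1,3), (1,4), (2,4), (2,5)

α = atan 0.75 = 36.87°;  2α = 73.74°
n_0 = (+0.9255, +0.3788)
n_1 = (-0.0771, +0.9970)
n_2 = (-1.0000, +0.0022)
n_3 = (-0.0963, -0.9954)
n_4 = (+0.8048, -0.5935)
n_5 = (+0.9924, -0.1234)
  (0,1): δ = 107.84°  ·
  (0,2): δ = 22.39°  ✓
  (0,3): δ = 62.21°  ✓
  (0,4): δ = 121.33°  ·
  (0,5): δ = 150.65°  ·
  (1,2): δ = 94.55°  ·
  (1,3): δ = 9.95°  ✓
  (1,4): δ = 49.17°  ✓
  (1,5): δ = 78.49°  ·
  (2,3): δ = 95.40°  ·
  (2,4): δ = 36.28°  ✓
  (2,5): δ = 6.96°  ✓
  (3,4): δ = 120.88°  ·
  (3,5): δ = 91.56°  ·
  (4,5): δ = 150.68°  ·
antipodal pairs: 6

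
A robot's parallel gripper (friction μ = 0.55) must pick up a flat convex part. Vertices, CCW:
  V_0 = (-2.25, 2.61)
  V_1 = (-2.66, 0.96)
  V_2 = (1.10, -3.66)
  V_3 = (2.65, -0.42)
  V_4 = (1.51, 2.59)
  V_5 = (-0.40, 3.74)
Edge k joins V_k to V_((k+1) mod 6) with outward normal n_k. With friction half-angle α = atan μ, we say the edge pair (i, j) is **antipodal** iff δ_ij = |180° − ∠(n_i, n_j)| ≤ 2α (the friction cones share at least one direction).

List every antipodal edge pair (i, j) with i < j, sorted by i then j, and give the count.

count = 5; pairs: (0,2), (0,3), (1,3), (1,4), (2,5)

α = atan 0.55 = 28.81°;  2α = 57.62°
n_0 = (-0.9705, +0.2412)
n_1 = (-0.7756, -0.6312)
n_2 = (+0.9021, -0.4316)
n_3 = (+0.9352, +0.3542)
n_4 = (+0.5158, +0.8567)
n_5 = (-0.5213, +0.8534)
  (0,1): δ = 126.90°  ·
  (0,2): δ = 11.61°  ✓
  (0,3): δ = 34.70°  ✓
  (0,4): δ = 72.90°  ·
  (0,5): δ = 135.37°  ·
  (1,2): δ = 64.71°  ·
  (1,3): δ = 18.40°  ✓
  (1,4): δ = 19.81°  ✓
  (1,5): δ = 82.28°  ·
  (2,3): δ = 133.69°  ·
  (2,4): δ = 95.49°  ·
  (2,5): δ = 33.02°  ✓
  (3,4): δ = 141.80°  ·
  (3,5): δ = 79.33°  ·
  (4,5): δ = 117.53°  ·
antipodal pairs: 5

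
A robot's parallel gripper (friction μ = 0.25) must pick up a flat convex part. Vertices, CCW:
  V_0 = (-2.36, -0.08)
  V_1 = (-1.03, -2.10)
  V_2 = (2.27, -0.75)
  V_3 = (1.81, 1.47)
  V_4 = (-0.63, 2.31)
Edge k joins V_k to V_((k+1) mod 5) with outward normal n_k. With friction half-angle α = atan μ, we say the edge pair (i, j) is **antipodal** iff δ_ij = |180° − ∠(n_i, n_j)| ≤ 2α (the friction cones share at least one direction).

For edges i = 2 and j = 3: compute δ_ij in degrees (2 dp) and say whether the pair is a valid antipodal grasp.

δ = 120.70°, invalid

α = atan 0.25 = 14.04°;  2α = 28.07°
edge 2: e_2 = (-0.46, +2.22);  n_2 = (+0.9792, +0.2029)
edge 3: e_3 = (-2.44, +0.84);  n_3 = (+0.3255, +0.9455)
∠(n_2, n_3) = 59.30°
δ = |180° − 59.30°| = 120.70°
120.70° > 2α = 28.07°  →  invalid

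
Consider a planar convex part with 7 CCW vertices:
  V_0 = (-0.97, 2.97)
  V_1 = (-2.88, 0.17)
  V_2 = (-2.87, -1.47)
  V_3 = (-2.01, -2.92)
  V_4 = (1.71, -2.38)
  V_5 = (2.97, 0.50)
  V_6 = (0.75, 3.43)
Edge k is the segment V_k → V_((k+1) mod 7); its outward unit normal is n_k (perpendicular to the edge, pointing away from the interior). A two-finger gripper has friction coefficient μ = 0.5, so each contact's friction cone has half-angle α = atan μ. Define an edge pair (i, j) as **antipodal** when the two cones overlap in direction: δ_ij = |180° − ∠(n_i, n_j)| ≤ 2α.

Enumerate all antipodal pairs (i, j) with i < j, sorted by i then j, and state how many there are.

α = atan 0.5 = 26.57°;  2α = 53.13°
n_0 = (-0.8261, +0.5635)
n_1 = (-1.0000, -0.0061)
n_2 = (-0.8601, -0.5101)
n_3 = (+0.1437, -0.9896)
n_4 = (+0.9162, -0.4008)
n_5 = (+0.7971, +0.6039)
n_6 = (-0.2584, +0.9660)
  (0,1): δ = 145.35°  ·
  (0,2): δ = 115.03°  ·
  (0,3): δ = 47.44°  ✓
  (0,4): δ = 10.67°  ✓
  (0,5): δ = 71.45°  ·
  (0,6): δ = 139.27°  ·
  (1,2): δ = 149.68°  ·
  (1,3): δ = 82.09°  ·
  (1,4): δ = 23.98°  ✓
  (1,5): δ = 36.80°  ✓
  (1,6): δ = 104.62°  ·
  (2,3): δ = 112.41°  ·
  (2,4): δ = 54.30°  ·
  (2,5): δ = 6.48°  ✓
  (2,6): δ = 74.30°  ·
  (3,4): δ = 121.89°  ·
  (3,5): δ = 61.11°  ·
  (3,6): δ = 6.71°  ✓
  (4,5): δ = 119.22°  ·
  (4,6): δ = 51.40°  ✓
  (5,6): δ = 112.18°  ·
antipodal pairs: 7

count = 7; pairs: (0,3), (0,4), (1,4), (1,5), (2,5), (3,6), (4,6)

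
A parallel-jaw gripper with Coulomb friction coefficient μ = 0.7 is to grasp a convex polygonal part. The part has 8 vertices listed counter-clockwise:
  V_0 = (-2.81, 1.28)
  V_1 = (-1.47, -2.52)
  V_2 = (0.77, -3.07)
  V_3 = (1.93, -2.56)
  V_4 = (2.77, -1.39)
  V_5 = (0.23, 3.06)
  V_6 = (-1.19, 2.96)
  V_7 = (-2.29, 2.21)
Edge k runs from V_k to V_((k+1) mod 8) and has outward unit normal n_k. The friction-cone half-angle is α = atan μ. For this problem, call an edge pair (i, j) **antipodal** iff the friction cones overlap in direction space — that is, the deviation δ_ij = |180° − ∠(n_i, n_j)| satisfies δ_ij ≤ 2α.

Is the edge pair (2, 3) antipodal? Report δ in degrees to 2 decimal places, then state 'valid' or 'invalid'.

α = atan 0.7 = 34.99°;  2α = 69.98°
edge 2: e_2 = (+1.16, +0.51);  n_2 = (+0.4025, -0.9154)
edge 3: e_3 = (+0.84, +1.17);  n_3 = (+0.8123, -0.5832)
∠(n_2, n_3) = 30.59°
δ = |180° − 30.59°| = 149.41°
149.41° > 2α = 69.98°  →  invalid

δ = 149.41°, invalid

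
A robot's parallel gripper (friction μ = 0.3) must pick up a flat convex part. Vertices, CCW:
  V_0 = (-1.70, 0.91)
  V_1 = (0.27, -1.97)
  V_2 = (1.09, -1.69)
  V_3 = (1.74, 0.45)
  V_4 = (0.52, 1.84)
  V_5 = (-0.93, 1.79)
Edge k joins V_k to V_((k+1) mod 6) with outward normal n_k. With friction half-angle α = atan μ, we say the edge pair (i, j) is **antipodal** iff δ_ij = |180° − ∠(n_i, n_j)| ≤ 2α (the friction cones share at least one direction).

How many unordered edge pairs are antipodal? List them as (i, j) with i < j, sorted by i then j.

count = 4; pairs: (0,3), (1,4), (1,5), (2,5)

α = atan 0.3 = 16.70°;  2α = 33.40°
n_0 = (-0.8254, -0.5646)
n_1 = (+0.3231, -0.9463)
n_2 = (+0.9568, -0.2906)
n_3 = (+0.7516, +0.6597)
n_4 = (-0.0345, +0.9994)
n_5 = (-0.7526, +0.6585)
  (0,1): δ = 105.52°  ·
  (0,2): δ = 51.27°  ·
  (0,3): δ = 6.90°  ✓
  (0,4): δ = 57.60°  ·
  (0,5): δ = 104.44°  ·
  (1,2): δ = 125.75°  ·
  (1,3): δ = 67.58°  ·
  (1,4): δ = 16.88°  ✓
  (1,5): δ = 29.96°  ✓
  (2,3): δ = 121.83°  ·
  (2,4): δ = 71.13°  ·
  (2,5): δ = 24.29°  ✓
  (3,4): δ = 129.30°  ·
  (3,5): δ = 82.46°  ·
  (4,5): δ = 133.16°  ·
antipodal pairs: 4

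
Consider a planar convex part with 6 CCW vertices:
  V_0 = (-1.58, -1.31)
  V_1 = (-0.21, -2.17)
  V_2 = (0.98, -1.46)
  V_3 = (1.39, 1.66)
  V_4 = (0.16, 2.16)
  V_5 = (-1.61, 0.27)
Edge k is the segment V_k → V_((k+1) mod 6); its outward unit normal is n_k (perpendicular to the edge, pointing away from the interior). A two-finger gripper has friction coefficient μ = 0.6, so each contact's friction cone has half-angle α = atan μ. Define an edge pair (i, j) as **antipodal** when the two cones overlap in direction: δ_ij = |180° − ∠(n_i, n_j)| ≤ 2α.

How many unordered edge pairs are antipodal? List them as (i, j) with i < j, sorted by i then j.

α = atan 0.6 = 30.96°;  2α = 61.93°
n_0 = (-0.5317, -0.8470)
n_1 = (+0.5124, -0.8588)
n_2 = (+0.9915, -0.1303)
n_3 = (+0.3766, +0.9264)
n_4 = (-0.7299, +0.6836)
n_5 = (-0.9998, -0.0190)
  (0,1): δ = 117.06°  ·
  (0,2): δ = 65.37°  ·
  (0,3): δ = 10.00°  ✓
  (0,4): δ = 79.00°  ·
  (0,5): δ = 123.21°  ·
  (1,2): δ = 128.31°  ·
  (1,3): δ = 52.94°  ✓
  (1,4): δ = 16.06°  ✓
  (1,5): δ = 60.27°  ✓
  (2,3): δ = 104.64°  ·
  (2,4): δ = 35.64°  ✓
  (2,5): δ = 8.57°  ✓
  (3,4): δ = 111.00°  ·
  (3,5): δ = 66.79°  ·
  (4,5): δ = 135.79°  ·
antipodal pairs: 6

count = 6; pairs: (0,3), (1,3), (1,4), (1,5), (2,4), (2,5)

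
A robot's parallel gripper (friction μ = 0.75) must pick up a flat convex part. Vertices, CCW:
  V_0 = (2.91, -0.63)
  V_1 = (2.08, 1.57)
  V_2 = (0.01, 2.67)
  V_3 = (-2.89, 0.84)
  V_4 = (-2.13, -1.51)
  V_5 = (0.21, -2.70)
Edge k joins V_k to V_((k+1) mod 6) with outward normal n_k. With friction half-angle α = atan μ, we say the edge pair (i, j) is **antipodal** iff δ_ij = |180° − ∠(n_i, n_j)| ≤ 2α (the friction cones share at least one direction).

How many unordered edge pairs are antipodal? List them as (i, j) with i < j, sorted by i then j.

α = atan 0.75 = 36.87°;  2α = 73.74°
n_0 = (+0.9356, +0.3530)
n_1 = (+0.4693, +0.8831)
n_2 = (-0.5337, +0.8457)
n_3 = (-0.9515, -0.3077)
n_4 = (-0.4533, -0.8914)
n_5 = (+0.6084, -0.7936)
  (0,1): δ = 138.66°  ·
  (0,2): δ = 78.42°  ·
  (0,3): δ = 2.75°  ✓
  (0,4): δ = 42.37°  ✓
  (0,5): δ = 106.81°  ·
  (1,2): δ = 119.76°  ·
  (1,3): δ = 44.09°  ✓
  (1,4): δ = 1.03°  ✓
  (1,5): δ = 65.46°  ✓
  (2,3): δ = 104.33°  ·
  (2,4): δ = 59.21°  ✓
  (2,5): δ = 5.22°  ✓
  (3,4): δ = 134.88°  ·
  (3,5): δ = 70.45°  ✓
  (4,5): δ = 115.57°  ·
antipodal pairs: 8

count = 8; pairs: (0,3), (0,4), (1,3), (1,4), (1,5), (2,4), (2,5), (3,5)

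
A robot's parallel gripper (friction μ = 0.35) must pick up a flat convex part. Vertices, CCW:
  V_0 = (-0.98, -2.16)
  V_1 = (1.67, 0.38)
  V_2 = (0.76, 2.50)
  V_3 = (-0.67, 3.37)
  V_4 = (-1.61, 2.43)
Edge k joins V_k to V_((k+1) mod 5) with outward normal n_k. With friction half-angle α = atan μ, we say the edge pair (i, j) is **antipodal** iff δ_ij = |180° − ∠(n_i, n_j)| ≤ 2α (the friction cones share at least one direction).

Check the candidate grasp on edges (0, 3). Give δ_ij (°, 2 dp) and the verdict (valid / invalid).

δ = 1.21°, valid

α = atan 0.35 = 19.29°;  2α = 38.58°
edge 0: e_0 = (+2.65, +2.54);  n_0 = (+0.6920, -0.7219)
edge 3: e_3 = (-0.94, -0.94);  n_3 = (-0.7071, +0.7071)
∠(n_0, n_3) = 178.79°
δ = |180° − 178.79°| = 1.21°
1.21° ≤ 2α = 38.58°  →  valid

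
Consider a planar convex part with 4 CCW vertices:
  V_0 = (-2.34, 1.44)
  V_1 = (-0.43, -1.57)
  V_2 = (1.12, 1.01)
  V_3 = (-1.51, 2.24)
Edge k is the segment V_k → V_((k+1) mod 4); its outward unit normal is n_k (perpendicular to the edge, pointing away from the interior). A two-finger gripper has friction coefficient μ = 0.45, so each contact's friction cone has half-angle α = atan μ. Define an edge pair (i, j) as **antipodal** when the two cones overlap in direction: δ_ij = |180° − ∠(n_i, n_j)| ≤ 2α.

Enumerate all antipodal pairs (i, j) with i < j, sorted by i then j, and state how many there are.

count = 2; pairs: (0,2), (1,3)

α = atan 0.45 = 24.23°;  2α = 48.46°
n_0 = (-0.8444, -0.5358)
n_1 = (+0.8572, -0.5150)
n_2 = (+0.4236, +0.9058)
n_3 = (-0.6940, +0.7200)
  (0,1): δ = 63.39°  ·
  (0,2): δ = 32.54°  ✓
  (0,3): δ = 101.55°  ·
  (1,2): δ = 84.07°  ·
  (1,3): δ = 15.06°  ✓
  (2,3): δ = 110.99°  ·
antipodal pairs: 2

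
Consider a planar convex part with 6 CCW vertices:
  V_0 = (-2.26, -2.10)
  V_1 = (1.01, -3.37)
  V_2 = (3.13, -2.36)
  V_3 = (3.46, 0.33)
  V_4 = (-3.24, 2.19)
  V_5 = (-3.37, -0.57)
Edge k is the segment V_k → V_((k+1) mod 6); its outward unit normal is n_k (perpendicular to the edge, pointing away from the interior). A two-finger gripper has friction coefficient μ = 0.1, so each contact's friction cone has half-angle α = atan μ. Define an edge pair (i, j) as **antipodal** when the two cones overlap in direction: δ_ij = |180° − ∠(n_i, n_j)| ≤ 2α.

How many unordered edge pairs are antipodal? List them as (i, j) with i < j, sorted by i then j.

count = 2; pairs: (0,3), (2,4)

α = atan 0.1 = 5.71°;  2α = 11.42°
n_0 = (-0.3620, -0.9322)
n_1 = (+0.4301, -0.9028)
n_2 = (+0.9926, -0.1218)
n_3 = (+0.2675, +0.9636)
n_4 = (-0.9989, +0.0470)
n_5 = (-0.8094, -0.5872)
  (0,1): δ = 133.30°  ·
  (0,2): δ = 75.77°  ·
  (0,3): δ = 5.71°  ✓
  (0,4): δ = 108.53°  ·
  (0,5): δ = 147.19°  ·
  (1,2): δ = 122.47°  ·
  (1,3): δ = 40.99°  ·
  (1,4): δ = 61.83°  ·
  (1,5): δ = 100.49°  ·
  (2,3): δ = 98.52°  ·
  (2,4): δ = 4.30°  ✓
  (2,5): δ = 42.95°  ·
  (3,4): δ = 77.18°  ·
  (3,5): δ = 38.52°  ·
  (4,5): δ = 141.34°  ·
antipodal pairs: 2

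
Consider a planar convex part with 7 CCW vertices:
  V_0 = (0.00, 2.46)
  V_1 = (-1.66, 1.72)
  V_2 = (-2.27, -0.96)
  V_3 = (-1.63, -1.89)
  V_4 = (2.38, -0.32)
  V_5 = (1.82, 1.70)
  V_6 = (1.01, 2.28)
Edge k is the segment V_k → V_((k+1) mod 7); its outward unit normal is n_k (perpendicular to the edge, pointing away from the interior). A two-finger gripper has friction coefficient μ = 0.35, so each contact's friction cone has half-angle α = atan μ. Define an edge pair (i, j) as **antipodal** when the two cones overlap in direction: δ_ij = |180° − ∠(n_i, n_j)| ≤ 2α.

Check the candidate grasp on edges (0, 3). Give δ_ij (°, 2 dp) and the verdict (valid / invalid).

δ = 2.65°, valid

α = atan 0.35 = 19.29°;  2α = 38.58°
edge 0: e_0 = (-1.66, -0.74);  n_0 = (-0.4072, +0.9134)
edge 3: e_3 = (+4.01, +1.57);  n_3 = (+0.3646, -0.9312)
∠(n_0, n_3) = 177.35°
δ = |180° − 177.35°| = 2.65°
2.65° ≤ 2α = 38.58°  →  valid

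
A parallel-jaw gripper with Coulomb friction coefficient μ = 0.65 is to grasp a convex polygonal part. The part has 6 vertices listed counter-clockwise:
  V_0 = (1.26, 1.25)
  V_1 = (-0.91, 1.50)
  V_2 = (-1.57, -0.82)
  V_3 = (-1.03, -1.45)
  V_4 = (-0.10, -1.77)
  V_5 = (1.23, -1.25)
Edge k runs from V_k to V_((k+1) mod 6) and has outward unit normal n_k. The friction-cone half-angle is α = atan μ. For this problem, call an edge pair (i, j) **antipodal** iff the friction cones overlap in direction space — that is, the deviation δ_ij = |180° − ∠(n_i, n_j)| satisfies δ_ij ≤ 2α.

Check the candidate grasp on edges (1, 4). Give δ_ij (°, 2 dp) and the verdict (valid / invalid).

α = atan 0.65 = 33.02°;  2α = 66.05°
edge 1: e_1 = (-0.66, -2.32);  n_1 = (-0.9618, +0.2736)
edge 4: e_4 = (+1.33, +0.52);  n_4 = (+0.3641, -0.9313)
∠(n_1, n_4) = 127.23°
δ = |180° − 127.23°| = 52.77°
52.77° ≤ 2α = 66.05°  →  valid

δ = 52.77°, valid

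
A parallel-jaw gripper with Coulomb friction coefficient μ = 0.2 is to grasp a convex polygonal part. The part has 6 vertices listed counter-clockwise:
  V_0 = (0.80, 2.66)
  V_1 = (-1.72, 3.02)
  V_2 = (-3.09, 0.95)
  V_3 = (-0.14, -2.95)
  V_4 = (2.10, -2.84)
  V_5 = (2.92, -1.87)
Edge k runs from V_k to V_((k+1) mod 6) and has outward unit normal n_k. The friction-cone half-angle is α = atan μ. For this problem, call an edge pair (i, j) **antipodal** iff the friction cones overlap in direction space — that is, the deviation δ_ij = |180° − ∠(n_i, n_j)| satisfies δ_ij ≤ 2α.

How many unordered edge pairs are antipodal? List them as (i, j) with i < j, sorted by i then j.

α = atan 0.2 = 11.31°;  2α = 22.62°
n_0 = (+0.1414, +0.9899)
n_1 = (-0.8339, +0.5519)
n_2 = (-0.7975, -0.6033)
n_3 = (+0.0490, -0.9988)
n_4 = (+0.7637, -0.6456)
n_5 = (+0.9057, +0.4239)
  (0,1): δ = 115.37°  ·
  (0,2): δ = 44.77°  ·
  (0,3): δ = 10.94°  ✓
  (0,4): δ = 57.92°  ·
  (0,5): δ = 123.21°  ·
  (1,2): δ = 109.40°  ·
  (1,3): δ = 53.69°  ·
  (1,4): δ = 6.71°  ✓
  (1,5): δ = 58.58°  ·
  (2,3): δ = 124.29°  ·
  (2,4): δ = 77.31°  ·
  (2,5): δ = 12.03°  ✓
  (3,4): δ = 133.02°  ·
  (3,5): δ = 67.73°  ·
  (4,5): δ = 114.71°  ·
antipodal pairs: 3

count = 3; pairs: (0,3), (1,4), (2,5)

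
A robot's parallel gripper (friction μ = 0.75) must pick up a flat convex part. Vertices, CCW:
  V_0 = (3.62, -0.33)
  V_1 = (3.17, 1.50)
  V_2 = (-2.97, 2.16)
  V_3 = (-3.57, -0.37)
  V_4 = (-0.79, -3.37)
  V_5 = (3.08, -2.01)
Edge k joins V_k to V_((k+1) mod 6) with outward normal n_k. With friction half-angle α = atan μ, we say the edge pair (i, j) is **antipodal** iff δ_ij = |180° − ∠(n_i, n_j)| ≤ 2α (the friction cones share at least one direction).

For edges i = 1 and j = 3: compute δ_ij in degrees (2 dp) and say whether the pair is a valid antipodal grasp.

δ = 41.04°, valid

α = atan 0.75 = 36.87°;  2α = 73.74°
edge 1: e_1 = (-6.14, +0.66);  n_1 = (+0.1069, +0.9943)
edge 3: e_3 = (+2.78, -3.00);  n_3 = (-0.7335, -0.6797)
∠(n_1, n_3) = 138.96°
δ = |180° − 138.96°| = 41.04°
41.04° ≤ 2α = 73.74°  →  valid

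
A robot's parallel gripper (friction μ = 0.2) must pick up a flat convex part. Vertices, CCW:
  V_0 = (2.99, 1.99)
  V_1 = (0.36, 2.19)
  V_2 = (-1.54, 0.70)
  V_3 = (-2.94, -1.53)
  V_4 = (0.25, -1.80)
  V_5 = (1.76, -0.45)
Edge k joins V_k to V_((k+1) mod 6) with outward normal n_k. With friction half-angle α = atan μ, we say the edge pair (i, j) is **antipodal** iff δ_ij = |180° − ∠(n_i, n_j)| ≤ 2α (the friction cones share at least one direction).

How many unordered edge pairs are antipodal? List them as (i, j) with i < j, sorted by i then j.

α = atan 0.2 = 11.31°;  2α = 22.62°
n_0 = (+0.0758, +0.9971)
n_1 = (-0.6171, +0.7869)
n_2 = (-0.8469, +0.5317)
n_3 = (-0.0843, -0.9964)
n_4 = (+0.6665, -0.7455)
n_5 = (+0.8930, -0.4501)
  (0,1): δ = 137.55°  ·
  (0,2): δ = 117.77°  ·
  (0,3): δ = 0.49°  ✓
  (0,4): δ = 46.15°  ·
  (0,5): δ = 67.60°  ·
  (1,2): δ = 160.22°  ·
  (1,3): δ = 42.94°  ·
  (1,4): δ = 3.69°  ✓
  (1,5): δ = 25.14°  ·
  (2,3): δ = 62.72°  ·
  (2,4): δ = 16.08°  ✓
  (2,5): δ = 5.37°  ✓
  (3,4): δ = 133.36°  ·
  (3,5): δ = 111.91°  ·
  (4,5): δ = 158.55°  ·
antipodal pairs: 4

count = 4; pairs: (0,3), (1,4), (2,4), (2,5)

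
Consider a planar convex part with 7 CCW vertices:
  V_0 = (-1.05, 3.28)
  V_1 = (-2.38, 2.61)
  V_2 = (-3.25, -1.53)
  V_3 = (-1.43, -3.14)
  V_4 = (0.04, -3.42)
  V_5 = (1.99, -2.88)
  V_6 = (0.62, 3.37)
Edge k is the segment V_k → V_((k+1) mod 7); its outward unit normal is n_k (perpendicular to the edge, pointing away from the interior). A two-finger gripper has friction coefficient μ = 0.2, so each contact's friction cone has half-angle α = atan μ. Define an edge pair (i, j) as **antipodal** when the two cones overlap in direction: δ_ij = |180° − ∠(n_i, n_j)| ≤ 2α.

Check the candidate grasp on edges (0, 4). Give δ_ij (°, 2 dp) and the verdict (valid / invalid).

δ = 11.26°, valid

α = atan 0.2 = 11.31°;  2α = 22.62°
edge 0: e_0 = (-1.33, -0.67);  n_0 = (-0.4499, +0.8931)
edge 4: e_4 = (+1.95, +0.54);  n_4 = (+0.2669, -0.9637)
∠(n_0, n_4) = 168.74°
δ = |180° − 168.74°| = 11.26°
11.26° ≤ 2α = 22.62°  →  valid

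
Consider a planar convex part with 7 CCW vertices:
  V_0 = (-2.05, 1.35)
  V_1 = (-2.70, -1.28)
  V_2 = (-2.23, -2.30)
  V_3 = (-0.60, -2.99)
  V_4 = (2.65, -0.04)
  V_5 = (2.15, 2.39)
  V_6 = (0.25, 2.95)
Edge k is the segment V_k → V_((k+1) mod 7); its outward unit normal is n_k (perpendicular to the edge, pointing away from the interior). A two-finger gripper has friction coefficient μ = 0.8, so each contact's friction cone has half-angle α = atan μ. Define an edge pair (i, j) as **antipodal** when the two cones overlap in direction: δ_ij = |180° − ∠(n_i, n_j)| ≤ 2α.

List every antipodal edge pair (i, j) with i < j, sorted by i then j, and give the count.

count = 11; pairs: (0,3), (0,4), (1,3), (1,4), (1,5), (2,4), (2,5), (2,6), (3,5), (3,6), (4,6)

α = atan 0.8 = 38.66°;  2α = 77.32°
n_0 = (-0.9708, +0.2399)
n_1 = (-0.9082, -0.4185)
n_2 = (-0.3898, -0.9209)
n_3 = (+0.6721, -0.7405)
n_4 = (+0.9795, +0.2015)
n_5 = (+0.2827, +0.9592)
n_6 = (-0.5711, +0.8209)
  (0,1): δ = 141.38°  ·
  (0,2): δ = 99.06°  ·
  (0,3): δ = 33.89°  ✓
  (0,4): δ = 25.51°  ✓
  (0,5): δ = 87.46°  ·
  (0,6): δ = 138.71°  ·
  (1,2): δ = 137.68°  ·
  (1,3): δ = 72.51°  ✓
  (1,4): δ = 13.11°  ✓
  (1,5): δ = 48.84°  ✓
  (1,6): δ = 100.08°  ·
  (2,3): δ = 114.83°  ·
  (2,4): δ = 55.43°  ✓
  (2,5): δ = 6.52°  ✓
  (2,6): δ = 57.77°  ✓
  (3,4): δ = 120.60°  ·
  (3,5): δ = 58.65°  ✓
  (3,6): δ = 7.41°  ✓
  (4,5): δ = 118.05°  ·
  (4,6): δ = 66.80°  ✓
  (5,6): δ = 128.75°  ·
antipodal pairs: 11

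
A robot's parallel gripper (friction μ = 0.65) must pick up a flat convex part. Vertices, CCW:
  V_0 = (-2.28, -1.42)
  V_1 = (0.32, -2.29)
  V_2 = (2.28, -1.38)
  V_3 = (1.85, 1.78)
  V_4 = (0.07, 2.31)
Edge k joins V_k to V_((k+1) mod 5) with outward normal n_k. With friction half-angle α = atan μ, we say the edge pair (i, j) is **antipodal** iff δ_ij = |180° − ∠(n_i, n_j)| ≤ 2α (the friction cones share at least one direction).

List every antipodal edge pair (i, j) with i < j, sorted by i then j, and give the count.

count = 5; pairs: (0,2), (0,3), (1,3), (1,4), (2,4)

α = atan 0.65 = 33.02°;  2α = 66.05°
n_0 = (-0.3173, -0.9483)
n_1 = (+0.4211, -0.9070)
n_2 = (+0.9909, +0.1348)
n_3 = (+0.2854, +0.9584)
n_4 = (-0.8461, +0.5331)
  (0,1): δ = 136.59°  ·
  (0,2): δ = 63.75°  ✓
  (0,3): δ = 1.92°  ✓
  (0,4): δ = 76.29°  ·
  (1,2): δ = 107.16°  ·
  (1,3): δ = 41.49°  ✓
  (1,4): δ = 32.88°  ✓
  (2,3): δ = 114.33°  ·
  (2,4): δ = 39.96°  ✓
  (3,4): δ = 105.63°  ·
antipodal pairs: 5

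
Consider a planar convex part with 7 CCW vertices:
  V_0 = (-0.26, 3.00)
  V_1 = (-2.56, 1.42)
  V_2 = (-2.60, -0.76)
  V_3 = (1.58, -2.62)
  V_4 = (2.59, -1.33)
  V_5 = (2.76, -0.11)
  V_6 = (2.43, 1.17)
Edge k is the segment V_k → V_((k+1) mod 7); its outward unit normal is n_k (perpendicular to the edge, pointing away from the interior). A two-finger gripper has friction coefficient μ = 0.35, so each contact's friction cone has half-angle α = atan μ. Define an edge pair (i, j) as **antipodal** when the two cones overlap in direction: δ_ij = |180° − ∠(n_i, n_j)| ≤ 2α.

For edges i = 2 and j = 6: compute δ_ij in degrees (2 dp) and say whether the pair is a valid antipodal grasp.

α = atan 0.35 = 19.29°;  2α = 38.58°
edge 2: e_2 = (+4.18, -1.86);  n_2 = (-0.4065, -0.9136)
edge 6: e_6 = (-2.69, +1.83);  n_6 = (+0.5625, +0.8268)
∠(n_2, n_6) = 169.76°
δ = |180° − 169.76°| = 10.24°
10.24° ≤ 2α = 38.58°  →  valid

δ = 10.24°, valid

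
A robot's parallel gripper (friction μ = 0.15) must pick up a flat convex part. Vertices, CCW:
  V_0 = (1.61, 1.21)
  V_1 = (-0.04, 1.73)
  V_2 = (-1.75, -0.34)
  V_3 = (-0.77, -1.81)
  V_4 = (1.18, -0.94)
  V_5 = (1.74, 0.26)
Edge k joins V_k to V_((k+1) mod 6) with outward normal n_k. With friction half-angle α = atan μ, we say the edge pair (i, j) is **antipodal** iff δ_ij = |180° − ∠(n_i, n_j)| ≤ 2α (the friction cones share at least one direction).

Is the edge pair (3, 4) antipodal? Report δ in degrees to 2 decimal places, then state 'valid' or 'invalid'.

δ = 139.06°, invalid

α = atan 0.15 = 8.53°;  2α = 17.06°
edge 3: e_3 = (+1.95, +0.87);  n_3 = (+0.4074, -0.9132)
edge 4: e_4 = (+0.56, +1.20);  n_4 = (+0.9062, -0.4229)
∠(n_3, n_4) = 40.94°
δ = |180° − 40.94°| = 139.06°
139.06° > 2α = 17.06°  →  invalid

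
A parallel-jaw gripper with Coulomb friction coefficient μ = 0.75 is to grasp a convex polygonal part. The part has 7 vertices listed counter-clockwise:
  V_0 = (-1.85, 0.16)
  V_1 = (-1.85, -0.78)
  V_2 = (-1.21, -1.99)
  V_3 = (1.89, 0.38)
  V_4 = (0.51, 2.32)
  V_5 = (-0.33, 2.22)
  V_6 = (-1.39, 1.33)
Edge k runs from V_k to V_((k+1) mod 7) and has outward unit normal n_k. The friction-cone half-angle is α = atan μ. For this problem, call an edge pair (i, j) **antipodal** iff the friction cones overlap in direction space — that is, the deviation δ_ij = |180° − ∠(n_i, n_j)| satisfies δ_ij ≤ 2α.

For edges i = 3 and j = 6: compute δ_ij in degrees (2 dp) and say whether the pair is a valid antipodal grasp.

δ = 56.89°, valid

α = atan 0.75 = 36.87°;  2α = 73.74°
edge 3: e_3 = (-1.38, +1.94);  n_3 = (+0.8149, +0.5796)
edge 6: e_6 = (-0.46, -1.17);  n_6 = (-0.9307, +0.3659)
∠(n_3, n_6) = 123.11°
δ = |180° − 123.11°| = 56.89°
56.89° ≤ 2α = 73.74°  →  valid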